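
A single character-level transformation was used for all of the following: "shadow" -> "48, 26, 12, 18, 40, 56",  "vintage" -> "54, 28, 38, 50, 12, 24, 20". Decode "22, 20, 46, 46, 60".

ferry

s(#19)→48 and h(#8)→26: differences scale by 2, so n = 2·pos + 10. With a=1..z=26, the number is 2·pos + 10.
Undoing it on 22, 20, 46, 46, 60: 22→(22−10)÷2=6=f, 20→(20−10)÷2=5=e, 46→(46−10)÷2=18=r, 46→(46−10)÷2=18=r, 60→(60−10)÷2=25=y.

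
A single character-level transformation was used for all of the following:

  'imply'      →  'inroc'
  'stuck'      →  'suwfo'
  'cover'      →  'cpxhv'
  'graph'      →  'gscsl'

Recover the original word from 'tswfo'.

truck

In imply: i→i is +0, m→n is +1, p→r is +2, l→o is +3 — the shift increases by 1 each position. The shift increases by 1 at each position, starting from +0: 0, 1, 2, ….
Decoding tswfo: t−0=t, s−1=r, w−2=u, f−3=c, o−4=k.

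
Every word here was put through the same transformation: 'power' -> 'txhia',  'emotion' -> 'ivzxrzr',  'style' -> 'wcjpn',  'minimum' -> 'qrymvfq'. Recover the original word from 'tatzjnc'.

Shifts by position in power: pos 0: p→t (+4), pos 1: o→x (+9), pos 2: w→h (+11), pos 3: e→i (+4), pos 4: r→a (+9) — repeating every 3. The shifts repeat in a cycle of length 3: positions 0,1,… shift by +4, +9, +11, then the pattern repeats.
Decoding tatzjnc: t−4=p, a−9=r, t−11=i, z−4=v, j−9=a, n−11=c, c−4=y.

privacy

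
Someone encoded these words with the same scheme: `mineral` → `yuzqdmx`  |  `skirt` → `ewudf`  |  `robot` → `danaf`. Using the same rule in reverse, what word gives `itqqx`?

wheel

Each letter is shifted forward by 12 in the alphabet (a Caesar shift of +12).
Decoding itqqx: i−12=w, t−12=h, q−12=e, q−12=e, x−12=l.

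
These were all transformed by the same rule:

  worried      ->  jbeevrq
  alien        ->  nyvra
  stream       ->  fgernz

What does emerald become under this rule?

Compare letters: w→j is +13, o→b is +13, r→e is +13 — a constant shift. It's a constant shift of +13 (ROT13).
Applying it to emerald: e+13=r, m+13=z, e+13=r, r+13=e, a+13=n, l+13=y, d+13=q.

rzrenyq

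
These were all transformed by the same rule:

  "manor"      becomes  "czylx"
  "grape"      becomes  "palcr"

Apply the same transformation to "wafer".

The output letters match the input read backwards, each shifted +11: manor reversed is ronam. The word is reversed, then every letter is shifted forward by 11.
Applying it to wafer: reverse → refaw; then shift: r+11=c, e+11=p, f+11=q, a+11=l, w+11=h.

cpqlh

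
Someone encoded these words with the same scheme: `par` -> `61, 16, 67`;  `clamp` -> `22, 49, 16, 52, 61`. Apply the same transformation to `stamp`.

p(#16)→61 and a(#1)→16: differences scale by 3, so n = 3·pos + 13. Each letter becomes 3×(its alphabet position, a=1..z=26) + 13.
Applying it to stamp: s=19→70, t=20→73, a=1→16, m=13→52, p=16→61.

70, 73, 16, 52, 61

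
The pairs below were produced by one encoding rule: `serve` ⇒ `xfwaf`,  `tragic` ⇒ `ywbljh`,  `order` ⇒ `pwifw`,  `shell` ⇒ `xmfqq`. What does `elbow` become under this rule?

fqgpb

The rule splits by letter class: vowels +1, consonants +5.
On elbow: e(vowel)+1=f, l(cons)+5=q, b(cons)+5=g, o(vowel)+1=p, w(cons)+5=b.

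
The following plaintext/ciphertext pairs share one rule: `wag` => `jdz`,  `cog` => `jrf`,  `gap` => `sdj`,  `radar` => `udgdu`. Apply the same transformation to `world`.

gourz

The output letters match the input read backwards, each shifted +3: wag reversed is gaw. The word is reversed, then every letter is shifted forward by 3.
On world: reverse → dlrow; then shift: d+3=g, l+3=o, r+3=u, o+3=r, w+3=z.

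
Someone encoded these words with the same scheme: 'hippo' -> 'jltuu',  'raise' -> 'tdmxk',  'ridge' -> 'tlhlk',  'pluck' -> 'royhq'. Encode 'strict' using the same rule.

uwvnia

In hippo: h→j is +2, i→l is +3, p→t is +4, p→u is +5 — the shift increases by 1 each position. Letter i (0-indexed) is shifted by i+2, so successive shifts are 2, 3, 4, ….
Applying it to strict: s+2=u, t+3=w, r+4=v, i+5=n, c+6=i, t+7=a.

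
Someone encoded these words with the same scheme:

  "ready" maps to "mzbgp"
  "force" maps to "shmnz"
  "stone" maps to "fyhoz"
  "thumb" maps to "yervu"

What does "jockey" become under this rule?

r(17)→m(12) and e(4)→z(25) fit y≡19x+1 (mod 26); the inverse of 19 mod 26 is 11. Treating letters as 0–25, the rule is x ↦ 19x + 1 (mod 26).
Applying it to jockey: j(9)→19·9+1≡16=q; o(14)→19·14+1≡7=h; c(2)→19·2+1≡13=n; k(10)→19·10+1≡9=j; e(4)→19·4+1≡25=z; y(24)→19·24+1≡15=p (all mod 26).

qhnjzp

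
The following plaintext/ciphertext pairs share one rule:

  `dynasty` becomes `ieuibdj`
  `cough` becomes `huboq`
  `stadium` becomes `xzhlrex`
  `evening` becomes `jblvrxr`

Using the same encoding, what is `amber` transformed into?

fsima

In dynasty: d→i is +5, y→e is +6, n→u is +7, a→i is +8 — the shift increases by 1 each position. The shift increases by 1 at each position, starting from +5: 5, 6, 7, ….
Applying it to amber: a+5=f, m+6=s, b+7=i, e+8=m, r+9=a.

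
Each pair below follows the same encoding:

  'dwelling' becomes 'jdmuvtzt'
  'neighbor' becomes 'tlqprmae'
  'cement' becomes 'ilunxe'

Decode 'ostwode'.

In dwelling: d→j is +6, w→d is +7, e→m is +8, l→u is +9 — the shift increases by 1 each position. The shift increases by 1 at each position, starting from +6: 6, 7, 8, ….
Decoding ostwode: o−6=i, s−7=l, t−8=l, w−9=n, o−10=e, d−11=s, e−12=s.

illness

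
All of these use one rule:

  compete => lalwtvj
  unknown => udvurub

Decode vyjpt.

The output letters match the input read backwards, each shifted +7: compete reversed is etepmoc. The word is reversed, then every letter is shifted forward by 7.
Reversing it on vyjpt: shift back: v−7=o, y−7=r, j−7=c, p−7=i, t−7=m → orcim; then reverse → micro.

micro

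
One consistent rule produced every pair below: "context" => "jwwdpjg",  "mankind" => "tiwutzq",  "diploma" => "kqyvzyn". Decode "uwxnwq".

noodle

Letter i (0-indexed) is shifted by i+7, so successive shifts are 7, 8, 9, ….
Undoing it on uwxnwq: u−7=n, w−8=o, x−9=o, n−10=d, w−11=l, q−12=e.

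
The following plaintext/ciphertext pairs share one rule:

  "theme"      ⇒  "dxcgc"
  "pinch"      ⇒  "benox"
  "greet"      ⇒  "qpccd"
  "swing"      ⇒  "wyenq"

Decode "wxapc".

t(19)→d(3) and h(7)→x(23) fit y≡7x+0 (mod 26); the inverse of 7 mod 26 is 15. Each letter's alphabet position (a=0..z=25) is mapped through 7·x+0 mod 26 — an affine cipher.
Decoding wxapc: w(22)→15·(22−0)≡18=s; x(23)→15·(23−0)≡7=h; a(0)→15·(0−0)≡0=a; p(15)→15·(15−0)≡17=r; c(2)→15·(2−0)≡4=e (all mod 26).

share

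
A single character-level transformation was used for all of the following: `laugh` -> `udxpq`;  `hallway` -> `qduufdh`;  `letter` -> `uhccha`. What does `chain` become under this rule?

The shift depends on letter class: consonant l→u is +9, but vowel a→d is +3. Vowels shift forward by 3 and consonants shift forward by 9.
On chain: c(cons)+9=l, h(cons)+9=q, a(vowel)+3=d, i(vowel)+3=l, n(cons)+9=w.

lqdlw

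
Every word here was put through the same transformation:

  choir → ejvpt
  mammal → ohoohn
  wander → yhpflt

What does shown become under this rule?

ujvyp

The shift depends on letter class: consonant c→e is +2, but vowel o→v is +7. Two shifts are in play — +7 for a/e/i/o/u, +2 for every other letter.
On shown: s(cons)+2=u, h(cons)+2=j, o(vowel)+7=v, w(cons)+2=y, n(cons)+2=p.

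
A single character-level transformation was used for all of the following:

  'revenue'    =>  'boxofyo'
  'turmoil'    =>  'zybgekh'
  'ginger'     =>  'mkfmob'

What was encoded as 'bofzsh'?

rental

r(17)→b(1) and e(4)→o(14) fit y≡25x+18 (mod 26); the inverse of 25 mod 26 is 25. Treating letters as 0–25, the rule is x ↦ 25x + 18 (mod 26).
Reversing it on bofzsh: b(1)→25·(1−18)≡17=r; o(14)→25·(14−18)≡4=e; f(5)→25·(5−18)≡13=n; z(25)→25·(25−18)≡19=t; s(18)→25·(18−18)≡0=a; h(7)→25·(7−18)≡11=l (all mod 26).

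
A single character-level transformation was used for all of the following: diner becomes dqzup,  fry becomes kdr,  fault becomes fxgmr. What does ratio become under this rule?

aufmd

The output letters match the input read backwards, each shifted +12: diner reversed is renid. Two steps: reverse the string, then apply a Caesar shift of +12.
Applying it to ratio: reverse → oitar; then shift: o+12=a, i+12=u, t+12=f, a+12=m, r+12=d.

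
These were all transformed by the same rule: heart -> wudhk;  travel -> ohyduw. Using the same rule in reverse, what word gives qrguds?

The output letters match the input read backwards, each shifted +3: heart reversed is traeh. Read the word backwards and shift each letter +3.
Undoing it on qrguds: shift back: q−3=n, r−3=o, g−3=d, u−3=r, d−3=a, s−3=p → nodrap; then reverse → pardon.

pardon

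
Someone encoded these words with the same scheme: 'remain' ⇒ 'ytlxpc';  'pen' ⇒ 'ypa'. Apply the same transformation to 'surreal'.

wlpccfd

The output letters match the input read backwards, each shifted +11: remain reversed is niamer. Two steps: reverse the string, then apply a Caesar shift of +11.
For surreal: reverse → laerrus; then shift: l+11=w, a+11=l, e+11=p, r+11=c, r+11=c, u+11=f, s+11=d.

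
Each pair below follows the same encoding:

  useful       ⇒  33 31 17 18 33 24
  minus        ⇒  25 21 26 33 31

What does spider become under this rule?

31 28 21 16 17 30

Each letter is replaced by its alphabet position (a=1..z=26) + 12.
On spider: s=19→31, p=16→28, i=9→21, d=4→16, e=5→17, r=18→30.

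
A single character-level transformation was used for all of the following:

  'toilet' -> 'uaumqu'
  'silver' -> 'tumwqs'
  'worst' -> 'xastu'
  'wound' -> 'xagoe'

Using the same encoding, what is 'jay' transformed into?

kmz

The shift depends on letter class: consonant t→u is +1, but vowel o→a is +12. Two shifts are in play — +12 for a/e/i/o/u, +1 for every other letter.
On jay: j(cons)+1=k, a(vowel)+12=m, y(cons)+1=z.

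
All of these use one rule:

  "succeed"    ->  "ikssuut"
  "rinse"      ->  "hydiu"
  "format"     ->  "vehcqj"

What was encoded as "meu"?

woe

Compare letters: s→i is +16, u→k is +16, c→s is +16 — a constant shift. It's a constant shift of +16 (ROT16).
Undoing it on meu: m−16=w, e−16=o, u−16=e.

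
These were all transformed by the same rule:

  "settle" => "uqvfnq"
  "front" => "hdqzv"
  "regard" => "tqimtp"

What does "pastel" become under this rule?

rmufgx

The shifts repeat in a cycle of length 2: positions 0,1,… shift by +2, +12, then the pattern repeats.
Applying it to pastel: p+2=r, a+12=m, s+2=u, t+12=f, e+2=g, l+12=x.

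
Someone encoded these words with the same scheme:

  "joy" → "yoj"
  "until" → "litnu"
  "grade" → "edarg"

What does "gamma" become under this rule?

The output letters match the input read backwards: joy reversed is yoj. It's just the letters in reverse order.
Applying it to gamma: reverse → ammag.

ammag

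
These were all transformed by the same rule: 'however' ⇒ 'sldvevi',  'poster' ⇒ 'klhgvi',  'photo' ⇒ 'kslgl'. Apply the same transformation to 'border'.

Each letter is replaced by its mirror in the alphabet: a↔z, b↔y, c↔x, and so on (the Atbash cipher).
For border: b↔y, o↔l, r↔i, d↔w, e↔v, r↔i.

yliwvi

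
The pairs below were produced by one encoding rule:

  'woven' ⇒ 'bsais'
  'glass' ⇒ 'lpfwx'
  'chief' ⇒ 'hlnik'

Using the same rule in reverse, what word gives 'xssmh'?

Shifts by position in woven: pos 0: w→b (+5), pos 1: o→s (+4), pos 2: v→a (+5), pos 3: e→i (+4) — repeating every 2. The shifts repeat in a cycle of length 2: positions 0,1,… shift by +5, +4, then the pattern repeats.
Undoing it on xssmh: x−5=s, s−4=o, s−5=n, m−4=i, h−5=c.

sonic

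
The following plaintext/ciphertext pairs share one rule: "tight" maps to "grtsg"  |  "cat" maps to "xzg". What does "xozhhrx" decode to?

This is the alphabet-reversal cipher (Atbash): a becomes z, b becomes y, etc.
Decoding xozhhrx: x↔c, o↔l, z↔a, h↔s, h↔s, r↔i, x↔c.

classic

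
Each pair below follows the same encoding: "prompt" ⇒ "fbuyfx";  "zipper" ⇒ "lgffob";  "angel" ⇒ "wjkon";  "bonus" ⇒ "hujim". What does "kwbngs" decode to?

p(15)→f(5) and r(17)→b(1) fit y≡11x+22 (mod 26); the inverse of 11 mod 26 is 19. Treating letters as 0–25, the rule is x ↦ 11x + 22 (mod 26).
Decoding kwbngs: k(10)→19·(10−22)≡6=g; w(22)→19·(22−22)≡0=a; b(1)→19·(1−22)≡17=r; n(13)→19·(13−22)≡11=l; g(6)→19·(6−22)≡8=i; s(18)→19·(18−22)≡2=c (all mod 26).

garlic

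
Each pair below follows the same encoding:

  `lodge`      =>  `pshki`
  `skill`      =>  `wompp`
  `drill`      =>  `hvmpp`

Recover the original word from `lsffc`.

This is a Caesar cipher with shift 4.
Reversing it on lsffc: l−4=h, s−4=o, f−4=b, f−4=b, c−4=y.

hobby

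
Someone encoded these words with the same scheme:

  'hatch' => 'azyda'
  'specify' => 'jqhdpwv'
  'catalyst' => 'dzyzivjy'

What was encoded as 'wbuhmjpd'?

h(7)→a(0) and a(0)→z(25) fit y≡15x+25 (mod 26); the inverse of 15 mod 26 is 7. Each letter's alphabet position (a=0..z=25) is mapped through 15·x+25 mod 26 — an affine cipher.
Reversing it on wbuhmjpd: w(22)→7·(22−25)≡5=f; b(1)→7·(1−25)≡14=o; u(20)→7·(20−25)≡17=r; h(7)→7·(7−25)≡4=e; m(12)→7·(12−25)≡13=n; j(9)→7·(9−25)≡18=s; p(15)→7·(15−25)≡8=i; d(3)→7·(3−25)≡2=c (all mod 26).

forensic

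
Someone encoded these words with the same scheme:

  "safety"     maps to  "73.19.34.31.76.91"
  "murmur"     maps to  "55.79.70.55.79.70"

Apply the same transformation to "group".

37.70.61.79.64

s(#19)→73 and a(#1)→19: differences scale by 3, so n = 3·pos + 16. With a=1..z=26, the number is 3·pos + 16.
On group: g=7→37, r=18→70, o=15→61, u=21→79, p=16→64.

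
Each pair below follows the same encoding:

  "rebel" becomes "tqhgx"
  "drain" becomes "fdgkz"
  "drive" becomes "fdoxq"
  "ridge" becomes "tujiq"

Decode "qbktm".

Shifts by position in rebel: pos 0: r→t (+2), pos 1: e→q (+12), pos 2: b→h (+6), pos 3: e→g (+2), pos 4: l→x (+12) — repeating every 3. A repeating key of period 3 is used — shifts +2, +12, +6 over and over.
Undoing it on qbktm: q−2=o, b−12=p, k−6=e, t−2=r, m−12=a.

opera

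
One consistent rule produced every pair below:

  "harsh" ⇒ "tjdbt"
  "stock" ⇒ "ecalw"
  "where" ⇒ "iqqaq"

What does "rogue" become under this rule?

dxsdq

Shifts by position in harsh: pos 0: h→t (+12), pos 1: a→j (+9), pos 2: r→d (+12), pos 3: s→b (+9) — repeating every 2. It's a Vigenère-style cipher with numeric key [12,9]: position i shifts by key[i mod 2].
Applying it to rogue: r+12=d, o+9=x, g+12=s, u+9=d, e+12=q.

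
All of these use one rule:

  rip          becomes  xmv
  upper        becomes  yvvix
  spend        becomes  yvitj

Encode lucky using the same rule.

The shift depends on letter class: consonant r→x is +6, but vowel i→m is +4. The rule splits by letter class: vowels +4, consonants +6.
On lucky: l(cons)+6=r, u(vowel)+4=y, c(cons)+6=i, k(cons)+6=q, y(cons)+6=e.

ryiqe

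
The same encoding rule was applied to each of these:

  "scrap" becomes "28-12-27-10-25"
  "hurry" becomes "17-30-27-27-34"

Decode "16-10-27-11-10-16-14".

s is letter #19 and maps to 28: an offset of 9. Letters become their 1-based position plus 9 (so a→10, b→11, …).
Decoding 16-10-27-11-10-16-14: 16→(16−9)÷1=7=g, 10→(10−9)÷1=1=a, 27→(27−9)÷1=18=r, 11→(11−9)÷1=2=b, 10→(10−9)÷1=1=a, 16→(16−9)÷1=7=g, 14→(14−9)÷1=5=e.

garbage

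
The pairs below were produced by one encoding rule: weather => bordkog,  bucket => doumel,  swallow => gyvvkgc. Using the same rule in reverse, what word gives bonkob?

reader

The output letters match the input read backwards, each shifted +10: weather reversed is rehtaew. Two steps: reverse the string, then apply a Caesar shift of +10.
Undoing it on bonkob: shift back: b−10=r, o−10=e, n−10=d, k−10=a, o−10=e, b−10=r → redaer; then reverse → reader.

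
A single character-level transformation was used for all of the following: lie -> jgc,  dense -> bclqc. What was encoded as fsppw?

Compare letters: l→j is +24, i→g is +24, e→c is +24 — a constant shift. This is a Caesar cipher with shift 24.
Reversing it on fsppw: f−24=h, s−24=u, p−24=r, p−24=r, w−24=y.

hurry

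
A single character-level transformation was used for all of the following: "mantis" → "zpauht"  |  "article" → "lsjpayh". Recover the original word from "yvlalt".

The output letters match the input read backwards, each shifted +7: mantis reversed is sitnam. Read the word backwards and shift each letter +7.
Undoing it on yvlalt: shift back: y−7=r, v−7=o, l−7=e, a−7=t, l−7=e, t−7=m → roetem; then reverse → meteor.

meteor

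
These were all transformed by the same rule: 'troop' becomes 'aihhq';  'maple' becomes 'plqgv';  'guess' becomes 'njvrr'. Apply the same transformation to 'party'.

qliat

t(19)→a(0) and r(17)→i(8) fit y≡9x+11 (mod 26); the inverse of 9 mod 26 is 3. This is an affine cipher: with a=0,…,z=25, each position x becomes (9x+11) mod 26.
Applying it to party: p(15)→9·15+11≡16=q; a(0)→9·0+11≡11=l; r(17)→9·17+11≡8=i; t(19)→9·19+11≡0=a; y(24)→9·24+11≡19=t (all mod 26).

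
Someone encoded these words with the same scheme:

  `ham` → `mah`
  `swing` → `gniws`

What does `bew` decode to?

The output letters match the input read backwards: ham reversed is mah. It's just the letters in reverse order.
Reversing it on bew: then reverse → web.

web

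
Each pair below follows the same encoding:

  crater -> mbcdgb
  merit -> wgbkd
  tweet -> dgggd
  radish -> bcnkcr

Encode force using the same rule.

pqbmg

The shift depends on letter class: consonant c→m is +10, but vowel a→c is +2. The rule splits by letter class: vowels +2, consonants +10.
For force: f(cons)+10=p, o(vowel)+2=q, r(cons)+10=b, c(cons)+10=m, e(vowel)+2=g.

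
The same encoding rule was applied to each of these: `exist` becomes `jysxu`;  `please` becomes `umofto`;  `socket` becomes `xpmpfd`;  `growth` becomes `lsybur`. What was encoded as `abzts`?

vapor

Shifts by position in exist: pos 0: e→j (+5), pos 1: x→y (+1), pos 2: i→s (+10), pos 3: s→x (+5), pos 4: t→u (+1) — repeating every 3. The shifts repeat in a cycle of length 3: positions 0,1,… shift by +5, +1, +10, then the pattern repeats.
Reversing it on abzts: a−5=v, b−1=a, z−10=p, t−5=o, s−1=r.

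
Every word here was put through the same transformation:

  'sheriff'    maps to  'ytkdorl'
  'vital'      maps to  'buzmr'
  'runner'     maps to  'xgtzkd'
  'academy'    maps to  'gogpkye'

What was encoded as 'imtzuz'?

Shifts by position in sheriff: pos 0: s→y (+6), pos 1: h→t (+12), pos 2: e→k (+6), pos 3: r→d (+12) — repeating every 2. It's a Vigenère-style cipher with numeric key [6,12]: position i shifts by key[i mod 2].
Reversing it on imtzuz: i−6=c, m−12=a, t−6=n, z−12=n, u−6=o, z−12=n.

cannon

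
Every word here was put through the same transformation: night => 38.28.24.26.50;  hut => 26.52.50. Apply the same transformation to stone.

n(#14)→38 and i(#9)→28: differences scale by 2, so n = 2·pos + 10. The formula is n = 2×(alphabet index, a=1) + 10.
For stone: s=19→48, t=20→50, o=15→40, n=14→38, e=5→20.

48.50.40.38.20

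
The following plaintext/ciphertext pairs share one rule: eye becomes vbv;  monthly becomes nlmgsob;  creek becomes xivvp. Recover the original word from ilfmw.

Each pair mirrors across the alphabet (e↔v, y↔b, e↔v): positions sum to 25. Letters are reflected about the middle of the alphabet (position → 25−position): Atbash.
Decoding ilfmw: i↔r, l↔o, f↔u, m↔n, w↔d.

round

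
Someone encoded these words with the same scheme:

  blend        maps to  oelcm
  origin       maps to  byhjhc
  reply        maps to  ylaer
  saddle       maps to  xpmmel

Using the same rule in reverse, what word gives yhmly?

Each letter's alphabet position (a=0..z=25) is mapped through 25·x+15 mod 26 — an affine cipher.
Reversing it on yhmly: y(24)→25·(24−15)≡17=r; h(7)→25·(7−15)≡8=i; m(12)→25·(12−15)≡3=d; l(11)→25·(11−15)≡4=e; y(24)→25·(24−15)≡17=r (all mod 26).

rider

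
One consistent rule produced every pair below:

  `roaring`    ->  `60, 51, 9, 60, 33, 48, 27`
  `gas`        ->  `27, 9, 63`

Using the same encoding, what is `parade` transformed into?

r(#18)→60 and o(#15)→51: differences scale by 3, so n = 3·pos + 6. With a=1..z=26, the number is 3·pos + 6.
For parade: p=16→54, a=1→9, r=18→60, a=1→9, d=4→18, e=5→21.

54, 9, 60, 9, 18, 21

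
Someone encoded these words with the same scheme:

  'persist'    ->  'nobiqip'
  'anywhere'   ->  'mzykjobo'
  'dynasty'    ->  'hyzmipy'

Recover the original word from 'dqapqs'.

victim

p(15)→n(13) and e(4)→o(14) fit y≡7x+12 (mod 26); the inverse of 7 mod 26 is 15. Each letter's alphabet position (a=0..z=25) is mapped through 7·x+12 mod 26 — an affine cipher.
Undoing it on dqapqs: d(3)→15·(3−12)≡21=v; q(16)→15·(16−12)≡8=i; a(0)→15·(0−12)≡2=c; p(15)→15·(15−12)≡19=t; q(16)→15·(16−12)≡8=i; s(18)→15·(18−12)≡12=m (all mod 26).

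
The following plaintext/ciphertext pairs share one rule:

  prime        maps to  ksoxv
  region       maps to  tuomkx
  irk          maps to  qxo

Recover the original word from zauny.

The output letters match the input read backwards, each shifted +6: prime reversed is emirp. Two steps: reverse the string, then apply a Caesar shift of +6.
Undoing it on zauny: shift back: z−6=t, a−6=u, u−6=o, n−6=h, y−6=s → tuohs; then reverse → shout.

shout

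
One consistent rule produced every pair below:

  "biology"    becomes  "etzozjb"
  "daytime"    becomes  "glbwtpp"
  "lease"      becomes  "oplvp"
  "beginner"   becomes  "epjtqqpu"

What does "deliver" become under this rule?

gpotypu

The rule splits by letter class: vowels +11, consonants +3.
On deliver: d(cons)+3=g, e(vowel)+11=p, l(cons)+3=o, i(vowel)+11=t, v(cons)+3=y, e(vowel)+11=p, r(cons)+3=u.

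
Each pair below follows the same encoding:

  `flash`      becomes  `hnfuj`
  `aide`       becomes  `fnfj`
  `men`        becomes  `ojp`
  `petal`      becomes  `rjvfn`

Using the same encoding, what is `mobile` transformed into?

The shift depends on letter class: consonant f→h is +2, but vowel a→f is +5. Two shifts are in play — +5 for a/e/i/o/u, +2 for every other letter.
For mobile: m(cons)+2=o, o(vowel)+5=t, b(cons)+2=d, i(vowel)+5=n, l(cons)+2=n, e(vowel)+5=j.

otdnnj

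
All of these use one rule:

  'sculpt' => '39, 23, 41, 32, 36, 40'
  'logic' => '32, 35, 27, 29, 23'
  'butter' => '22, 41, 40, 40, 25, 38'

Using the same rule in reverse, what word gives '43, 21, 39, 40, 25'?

s is letter #19 and maps to 39: an offset of 20. Letters become their 1-based position plus 20 (so a→21, b→22, …).
Decoding 43, 21, 39, 40, 25: 43→(43−20)÷1=23=w, 21→(21−20)÷1=1=a, 39→(39−20)÷1=19=s, 40→(40−20)÷1=20=t, 25→(25−20)÷1=5=e.

waste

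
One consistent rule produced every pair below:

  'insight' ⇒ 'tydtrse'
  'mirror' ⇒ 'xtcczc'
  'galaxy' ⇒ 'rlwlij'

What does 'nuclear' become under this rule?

yfnwplc

Compare letters: i→t is +11, n→y is +11, s→d is +11 — a constant shift. It's a constant shift of +11 (ROT11).
On nuclear: n+11=y, u+11=f, c+11=n, l+11=w, e+11=p, a+11=l, r+11=c.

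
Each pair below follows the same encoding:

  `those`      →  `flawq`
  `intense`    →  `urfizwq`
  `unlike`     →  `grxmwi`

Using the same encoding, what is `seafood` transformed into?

eimjasp

Shifts by position in those: pos 0: t→f (+12), pos 1: h→l (+4), pos 2: o→a (+12), pos 3: s→w (+4) — repeating every 2. The shifts repeat in a cycle of length 2: positions 0,1,… shift by +12, +4, then the pattern repeats.
On seafood: s+12=e, e+4=i, a+12=m, f+4=j, o+12=a, o+4=s, d+12=p.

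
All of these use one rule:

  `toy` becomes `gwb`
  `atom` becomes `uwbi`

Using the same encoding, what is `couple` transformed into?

Read the word backwards and shift each letter +8.
Applying it to couple: reverse → elpuoc; then shift: e+8=m, l+8=t, p+8=x, u+8=c, o+8=w, c+8=k.

mtxcwk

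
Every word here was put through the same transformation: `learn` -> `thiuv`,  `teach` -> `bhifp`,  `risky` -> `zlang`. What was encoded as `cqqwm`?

Shifts by position in learn: pos 0: l→t (+8), pos 1: e→h (+3), pos 2: a→i (+8), pos 3: r→u (+3) — repeating every 2. A repeating key of period 2 is used — shifts +8, +3 over and over.
Undoing it on cqqwm: c−8=u, q−3=n, q−8=i, w−3=t, m−8=e.

unite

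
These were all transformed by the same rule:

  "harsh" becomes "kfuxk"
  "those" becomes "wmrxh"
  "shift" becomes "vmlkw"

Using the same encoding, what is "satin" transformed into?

The shifts repeat in a cycle of length 2: positions 0,1,… shift by +3, +5, then the pattern repeats.
On satin: s+3=v, a+5=f, t+3=w, i+5=n, n+3=q.

vfwnq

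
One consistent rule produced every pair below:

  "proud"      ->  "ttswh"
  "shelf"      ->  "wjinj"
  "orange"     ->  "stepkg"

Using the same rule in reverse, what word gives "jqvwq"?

forum

The shifts repeat in a cycle of length 2: positions 0,1,… shift by +4, +2, then the pattern repeats.
Decoding jqvwq: j−4=f, q−2=o, v−4=r, w−2=u, q−4=m.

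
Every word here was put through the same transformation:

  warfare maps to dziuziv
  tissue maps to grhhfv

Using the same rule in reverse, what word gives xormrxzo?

clinical

This is the alphabet-reversal cipher (Atbash): a becomes z, b becomes y, etc.
Decoding xormrxzo: x↔c, o↔l, r↔i, m↔n, r↔i, x↔c, z↔a, o↔l.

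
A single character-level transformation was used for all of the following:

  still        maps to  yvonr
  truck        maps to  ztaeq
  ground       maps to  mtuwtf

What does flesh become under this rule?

lnkun

The shifts repeat in a cycle of length 2: positions 0,1,… shift by +6, +2, then the pattern repeats.
For flesh: f+6=l, l+2=n, e+6=k, s+2=u, h+6=n.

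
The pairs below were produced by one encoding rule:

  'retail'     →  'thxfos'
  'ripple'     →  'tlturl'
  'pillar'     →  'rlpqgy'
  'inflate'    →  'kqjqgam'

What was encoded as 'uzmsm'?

In retail: r→t is +2, e→h is +3, t→x is +4, a→f is +5 — the shift increases by 1 each position. Each letter shifts forward by (position + 2), i.e. 2, 3, 4, … — the shift grows by one for each successive letter.
Decoding uzmsm: u−2=s, z−3=w, m−4=i, s−5=n, m−6=g.

swing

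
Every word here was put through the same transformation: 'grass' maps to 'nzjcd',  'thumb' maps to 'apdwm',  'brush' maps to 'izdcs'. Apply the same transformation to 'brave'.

izjfp

Letter i (0-indexed) is shifted by i+7, so successive shifts are 7, 8, 9, ….
For brave: b+7=i, r+8=z, a+9=j, v+10=f, e+11=p.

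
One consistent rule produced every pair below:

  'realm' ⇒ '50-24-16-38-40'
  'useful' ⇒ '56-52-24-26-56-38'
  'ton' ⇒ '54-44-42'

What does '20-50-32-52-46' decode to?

r(#18)→50 and e(#5)→24: differences scale by 2, so n = 2·pos + 14. With a=1..z=26, the number is 2·pos + 14.
Reversing it on 20-50-32-52-46: 20→(20−14)÷2=3=c, 50→(50−14)÷2=18=r, 32→(32−14)÷2=9=i, 52→(52−14)÷2=19=s, 46→(46−14)÷2=16=p.

crisp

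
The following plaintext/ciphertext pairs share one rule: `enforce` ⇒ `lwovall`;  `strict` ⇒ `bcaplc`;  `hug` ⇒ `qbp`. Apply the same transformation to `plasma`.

yuhbvh

The shift depends on letter class: consonant n→w is +9, but vowel e→l is +7. The rule splits by letter class: vowels +7, consonants +9.
On plasma: p(cons)+9=y, l(cons)+9=u, a(vowel)+7=h, s(cons)+9=b, m(cons)+9=v, a(vowel)+7=h.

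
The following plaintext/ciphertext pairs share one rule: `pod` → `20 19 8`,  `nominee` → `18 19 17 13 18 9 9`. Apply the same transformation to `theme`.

p is letter #16 and maps to 20: an offset of 4. Letters become their 1-based position plus 4 (so a→5, b→6, …).
On theme: t=20→24, h=8→12, e=5→9, m=13→17, e=5→9.

24 12 9 17 9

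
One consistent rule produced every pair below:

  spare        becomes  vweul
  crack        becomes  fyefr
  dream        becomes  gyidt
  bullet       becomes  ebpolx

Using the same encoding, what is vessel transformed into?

ylwvlp

Shifts by position in spare: pos 0: s→v (+3), pos 1: p→w (+7), pos 2: a→e (+4), pos 3: r→u (+3), pos 4: e→l (+7) — repeating every 3. It's a Vigenère-style cipher with numeric key [3,7,4]: position i shifts by key[i mod 3].
For vessel: v+3=y, e+7=l, s+4=w, s+3=v, e+7=l, l+4=p.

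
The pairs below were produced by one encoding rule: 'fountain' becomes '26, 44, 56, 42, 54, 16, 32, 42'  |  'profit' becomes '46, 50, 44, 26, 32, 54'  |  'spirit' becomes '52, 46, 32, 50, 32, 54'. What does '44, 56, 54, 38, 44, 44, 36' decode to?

outlook

Each letter becomes 2×(its alphabet position, a=1..z=26) + 14.
Decoding 44, 56, 54, 38, 44, 44, 36: 44→(44−14)÷2=15=o, 56→(56−14)÷2=21=u, 54→(54−14)÷2=20=t, 38→(38−14)÷2=12=l, 44→(44−14)÷2=15=o, 44→(44−14)÷2=15=o, 36→(36−14)÷2=11=k.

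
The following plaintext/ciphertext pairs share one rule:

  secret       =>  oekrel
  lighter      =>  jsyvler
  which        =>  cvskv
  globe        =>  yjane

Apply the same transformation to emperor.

s(18)→o(14) and e(4)→e(4) fit y≡23x+16 (mod 26); the inverse of 23 mod 26 is 17. Treating letters as 0–25, the rule is x ↦ 23x + 16 (mod 26).
On emperor: e(4)→23·4+16≡4=e; m(12)→23·12+16≡6=g; p(15)→23·15+16≡23=x; e(4)→23·4+16≡4=e; r(17)→23·17+16≡17=r; o(14)→23·14+16≡0=a; r(17)→23·17+16≡17=r (all mod 26).

egxerar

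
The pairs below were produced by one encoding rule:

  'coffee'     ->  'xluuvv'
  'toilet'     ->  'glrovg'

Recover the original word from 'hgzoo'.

stall

Letters are reflected about the middle of the alphabet (position → 25−position): Atbash.
Reversing it on hgzoo: h↔s, g↔t, z↔a, o↔l, o↔l.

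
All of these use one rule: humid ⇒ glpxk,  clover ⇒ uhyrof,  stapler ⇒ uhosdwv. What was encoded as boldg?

daily

Read the word backwards and shift each letter +3.
Decoding boldg: shift back: b−3=y, o−3=l, l−3=i, d−3=a, g−3=d → yliad; then reverse → daily.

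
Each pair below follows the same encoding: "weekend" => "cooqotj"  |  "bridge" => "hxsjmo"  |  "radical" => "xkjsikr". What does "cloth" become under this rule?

The shift depends on letter class: consonant w→c is +6, but vowel e→o is +10. Two shifts are in play — +10 for a/e/i/o/u, +6 for every other letter.
Applying it to cloth: c(cons)+6=i, l(cons)+6=r, o(vowel)+10=y, t(cons)+6=z, h(cons)+6=n.

iryzn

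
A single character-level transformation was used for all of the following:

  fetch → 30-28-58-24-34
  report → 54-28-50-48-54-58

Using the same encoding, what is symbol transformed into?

f(#6)→30 and e(#5)→28: differences scale by 2, so n = 2·pos + 18. Each letter becomes 2×(its alphabet position, a=1..z=26) + 18.
For symbol: s=19→56, y=25→68, m=13→44, b=2→22, o=15→48, l=12→42.

56-68-44-22-48-42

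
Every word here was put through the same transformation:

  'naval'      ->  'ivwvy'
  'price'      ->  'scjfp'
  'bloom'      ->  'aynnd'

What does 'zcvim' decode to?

grant

Each letter's alphabet position (a=0..z=25) is mapped through 5·x+21 mod 26 — an affine cipher.
Decoding zcvim: z(25)→21·(25−21)≡6=g; c(2)→21·(2−21)≡17=r; v(21)→21·(21−21)≡0=a; i(8)→21·(8−21)≡13=n; m(12)→21·(12−21)≡19=t (all mod 26).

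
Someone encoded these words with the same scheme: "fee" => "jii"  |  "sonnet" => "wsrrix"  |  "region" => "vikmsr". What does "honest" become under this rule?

lsriwx

Each letter is shifted forward by 4 in the alphabet (a Caesar shift of +4).
Applying it to honest: h+4=l, o+4=s, n+4=r, e+4=i, s+4=w, t+4=x.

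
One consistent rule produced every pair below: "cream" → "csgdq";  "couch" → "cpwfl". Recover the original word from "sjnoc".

In cream: c→c is +0, r→s is +1, e→g is +2, a→d is +3 — the shift increases by 1 each position. Letter i (0-indexed) is shifted by i+0, so successive shifts are 0, 1, 2, ….
Undoing it on sjnoc: s−0=s, j−1=i, n−2=l, o−3=l, c−4=y.

silly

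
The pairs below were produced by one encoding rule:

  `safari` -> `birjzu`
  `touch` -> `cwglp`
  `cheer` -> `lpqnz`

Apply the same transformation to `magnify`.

viswqrh

Shifts by position in safari: pos 0: s→b (+9), pos 1: a→i (+8), pos 2: f→r (+12), pos 3: a→j (+9), pos 4: r→z (+8), pos 5: i→u (+12) — repeating every 3. It's a Vigenère-style cipher with numeric key [9,8,12]: position i shifts by key[i mod 3].
On magnify: m+9=v, a+8=i, g+12=s, n+9=w, i+8=q, f+12=r, y+9=h.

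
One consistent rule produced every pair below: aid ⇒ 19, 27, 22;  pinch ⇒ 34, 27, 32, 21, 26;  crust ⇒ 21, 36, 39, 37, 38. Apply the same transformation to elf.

23, 30, 24

Letters become their 1-based position plus 18 (so a→19, b→20, …).
Applying it to elf: e=5→23, l=12→30, f=6→24.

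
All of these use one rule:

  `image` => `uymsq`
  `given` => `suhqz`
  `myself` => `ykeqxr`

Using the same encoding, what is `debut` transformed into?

pqngf

Each letter is shifted forward by 12 in the alphabet (a Caesar shift of +12).
Applying it to debut: d+12=p, e+12=q, b+12=n, u+12=g, t+12=f.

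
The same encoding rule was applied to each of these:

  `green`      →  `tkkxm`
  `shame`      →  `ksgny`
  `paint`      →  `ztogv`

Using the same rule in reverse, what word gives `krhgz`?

The word is reversed, then every letter is shifted forward by 6.
Decoding krhgz: shift back: k−6=e, r−6=l, h−6=b, g−6=a, z−6=t → elbat; then reverse → table.

table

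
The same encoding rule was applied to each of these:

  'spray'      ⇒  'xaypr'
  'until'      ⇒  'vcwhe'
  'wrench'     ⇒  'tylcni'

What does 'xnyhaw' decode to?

s(18)→x(23) and p(15)→a(0) fit y≡25x+15 (mod 26); the inverse of 25 mod 26 is 25. Treating letters as 0–25, the rule is x ↦ 25x + 15 (mod 26).
Undoing it on xnyhaw: x(23)→25·(23−15)≡18=s; n(13)→25·(13−15)≡2=c; y(24)→25·(24−15)≡17=r; h(7)→25·(7−15)≡8=i; a(0)→25·(0−15)≡15=p; w(22)→25·(22−15)≡19=t (all mod 26).

script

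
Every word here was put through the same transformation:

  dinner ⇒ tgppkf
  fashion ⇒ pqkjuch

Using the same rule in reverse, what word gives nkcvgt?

retail

Read the word backwards and shift each letter +2.
Decoding nkcvgt: shift back: n−2=l, k−2=i, c−2=a, v−2=t, g−2=e, t−2=r → liater; then reverse → retail.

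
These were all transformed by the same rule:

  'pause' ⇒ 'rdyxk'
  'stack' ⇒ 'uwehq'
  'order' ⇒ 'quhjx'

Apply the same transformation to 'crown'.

eusbt

In pause: p→r is +2, a→d is +3, u→y is +4, s→x is +5 — the shift increases by 1 each position. Each letter shifts forward by (position + 2), i.e. 2, 3, 4, … — the shift grows by one for each successive letter.
For crown: c+2=e, r+3=u, o+4=s, w+5=b, n+6=t.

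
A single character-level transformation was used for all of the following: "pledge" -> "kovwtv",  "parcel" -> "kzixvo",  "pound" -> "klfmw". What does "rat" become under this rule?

Each pair mirrors across the alphabet (p↔k, l↔o, e↔v): positions sum to 25. Each letter is replaced by its mirror in the alphabet: a↔z, b↔y, c↔x, and so on (the Atbash cipher).
Applying it to rat: r↔i, a↔z, t↔g.

izg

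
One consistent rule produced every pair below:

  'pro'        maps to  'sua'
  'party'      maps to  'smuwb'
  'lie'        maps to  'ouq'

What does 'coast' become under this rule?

famvw

Two shifts are in play — +12 for a/e/i/o/u, +3 for every other letter.
Applying it to coast: c(cons)+3=f, o(vowel)+12=a, a(vowel)+12=m, s(cons)+3=v, t(cons)+3=w.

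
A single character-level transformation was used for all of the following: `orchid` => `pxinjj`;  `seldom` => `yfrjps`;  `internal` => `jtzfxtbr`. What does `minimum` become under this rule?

The rule splits by letter class: vowels +1, consonants +6.
For minimum: m(cons)+6=s, i(vowel)+1=j, n(cons)+6=t, i(vowel)+1=j, m(cons)+6=s, u(vowel)+1=v, m(cons)+6=s.

sjtjsvs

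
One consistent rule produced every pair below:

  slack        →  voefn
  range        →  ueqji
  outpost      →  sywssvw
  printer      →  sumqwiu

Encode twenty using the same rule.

wziqwb

The shift depends on letter class: consonant s→v is +3, but vowel a→e is +4. The rule splits by letter class: vowels +4, consonants +3.
On twenty: t(cons)+3=w, w(cons)+3=z, e(vowel)+4=i, n(cons)+3=q, t(cons)+3=w, y(cons)+3=b.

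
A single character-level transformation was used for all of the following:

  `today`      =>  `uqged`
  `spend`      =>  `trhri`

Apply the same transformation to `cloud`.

dnryi

In today: t→u is +1, o→q is +2, d→g is +3, a→e is +4 — the shift increases by 1 each position. The shift increases by 1 at each position, starting from +1: 1, 2, 3, ….
For cloud: c+1=d, l+2=n, o+3=r, u+4=y, d+5=i.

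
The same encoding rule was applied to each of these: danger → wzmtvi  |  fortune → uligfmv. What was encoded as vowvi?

elder

Each pair mirrors across the alphabet (d↔w, a↔z, n↔m): positions sum to 25. Letters are reflected about the middle of the alphabet (position → 25−position): Atbash.
Undoing it on vowvi: v↔e, o↔l, w↔d, v↔e, i↔r.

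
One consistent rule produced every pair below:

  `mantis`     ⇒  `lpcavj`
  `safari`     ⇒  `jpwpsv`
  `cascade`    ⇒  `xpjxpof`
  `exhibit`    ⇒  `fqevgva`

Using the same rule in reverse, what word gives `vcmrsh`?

injury

m(12)→l(11) and a(0)→p(15) fit y≡17x+15 (mod 26); the inverse of 17 mod 26 is 23. Each letter's alphabet position (a=0..z=25) is mapped through 17·x+15 mod 26 — an affine cipher.
Undoing it on vcmrsh: v(21)→23·(21−15)≡8=i; c(2)→23·(2−15)≡13=n; m(12)→23·(12−15)≡9=j; r(17)→23·(17−15)≡20=u; s(18)→23·(18−15)≡17=r; h(7)→23·(7−15)≡24=y (all mod 26).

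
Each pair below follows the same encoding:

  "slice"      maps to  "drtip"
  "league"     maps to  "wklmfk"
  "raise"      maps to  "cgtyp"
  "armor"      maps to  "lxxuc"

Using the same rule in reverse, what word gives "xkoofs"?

medium

Shifts by position in slice: pos 0: s→d (+11), pos 1: l→r (+6), pos 2: i→t (+11), pos 3: c→i (+6) — repeating every 2. The shifts repeat in a cycle of length 2: positions 0,1,… shift by +11, +6, then the pattern repeats.
Reversing it on xkoofs: x−11=m, k−6=e, o−11=d, o−6=i, f−11=u, s−6=m.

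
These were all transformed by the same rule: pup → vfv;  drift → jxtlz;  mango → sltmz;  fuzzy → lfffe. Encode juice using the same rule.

pftip

The shift depends on letter class: consonant p→v is +6, but vowel u→f is +11. Two shifts are in play — +11 for a/e/i/o/u, +6 for every other letter.
Applying it to juice: j(cons)+6=p, u(vowel)+11=f, i(vowel)+11=t, c(cons)+6=i, e(vowel)+11=p.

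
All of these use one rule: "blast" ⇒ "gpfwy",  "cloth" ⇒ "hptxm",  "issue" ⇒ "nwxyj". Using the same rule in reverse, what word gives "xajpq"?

The shifts repeat in a cycle of length 2: positions 0,1,… shift by +5, +4, then the pattern repeats.
Decoding xajpq: x−5=s, a−4=w, j−5=e, p−4=l, q−5=l.

swell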